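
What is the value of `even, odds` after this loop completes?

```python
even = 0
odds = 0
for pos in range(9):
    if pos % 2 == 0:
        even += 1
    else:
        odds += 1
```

Count evens and odds in range(9)
`even, odds` takes the values: (0, 0) → (1, 0) → (1, 1) → (2, 1) → (2, 2) → (3, 2) → (3, 3) → (4, 3) → (4, 4) → (5, 4)

Answer: 5, 4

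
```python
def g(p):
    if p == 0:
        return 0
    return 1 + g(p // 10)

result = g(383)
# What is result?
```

Count of digits of 383: 3

Answer: 3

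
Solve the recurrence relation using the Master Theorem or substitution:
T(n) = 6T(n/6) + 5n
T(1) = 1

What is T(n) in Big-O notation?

By Master Theorem: a=6, b=6, f(n)=5n. Since log_6(6) = 1 and f(n) = Θ(n^1), Case 2 applies. T(n) = O(n log n).

Answer: O(n log n)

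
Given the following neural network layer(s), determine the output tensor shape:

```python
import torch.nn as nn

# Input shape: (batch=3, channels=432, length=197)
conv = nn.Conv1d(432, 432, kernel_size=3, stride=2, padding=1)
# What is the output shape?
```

Input: (3, 432, 197) -> Output: (3, 432, 99)

Answer: (3, 432, 99)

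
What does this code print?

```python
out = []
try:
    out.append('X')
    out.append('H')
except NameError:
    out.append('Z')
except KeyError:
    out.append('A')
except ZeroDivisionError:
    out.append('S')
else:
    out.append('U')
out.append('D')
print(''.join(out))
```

Execution trace: 'X' (try body) → 'H' (try body, no exception) → 'U' (else) → 'D' (after the try/except). Output: XHUD

Answer: XHUD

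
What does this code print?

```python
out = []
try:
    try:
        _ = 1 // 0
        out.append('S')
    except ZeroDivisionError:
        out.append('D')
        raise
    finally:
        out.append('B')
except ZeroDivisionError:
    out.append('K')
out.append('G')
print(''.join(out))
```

Execution trace: 'D' (inner except ZeroDivisionError) → 'B' (inner finally) → 'K' (outer except ZeroDivisionError) → 'G' (after the try/except). Output: DBKG

Answer: DBKG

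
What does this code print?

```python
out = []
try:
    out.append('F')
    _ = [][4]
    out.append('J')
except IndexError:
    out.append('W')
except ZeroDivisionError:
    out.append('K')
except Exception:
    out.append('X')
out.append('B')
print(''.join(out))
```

Execution trace: 'F' (try body) → 'W' (except IndexError) → 'B' (after the try/except). Output: FWB

Answer: FWB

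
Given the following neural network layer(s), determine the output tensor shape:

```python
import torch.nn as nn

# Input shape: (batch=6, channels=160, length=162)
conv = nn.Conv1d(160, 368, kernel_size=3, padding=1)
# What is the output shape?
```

Input: (6, 160, 162) -> Output: (6, 368, 162)

Answer: (6, 368, 162)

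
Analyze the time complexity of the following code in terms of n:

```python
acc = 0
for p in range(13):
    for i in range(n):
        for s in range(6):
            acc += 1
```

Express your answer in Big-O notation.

Each loop level contributes: 1 × n × 1. Multiplying the contributions gives O(n).

Answer: O(n)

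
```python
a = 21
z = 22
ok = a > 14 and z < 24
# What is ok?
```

Trace:
`a = 21` → a = 21
`z = 22` → z = 22
`ok = a > 14 and z < 24` → ok = True
So ok = True

Answer: True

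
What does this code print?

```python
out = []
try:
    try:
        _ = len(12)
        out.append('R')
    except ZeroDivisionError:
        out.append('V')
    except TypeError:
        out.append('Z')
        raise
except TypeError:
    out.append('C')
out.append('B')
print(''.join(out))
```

Execution trace: 'Z' (except TypeError) → 'C' (outer except TypeError) → 'B' (after the try/except). Output: ZCB

Answer: ZCB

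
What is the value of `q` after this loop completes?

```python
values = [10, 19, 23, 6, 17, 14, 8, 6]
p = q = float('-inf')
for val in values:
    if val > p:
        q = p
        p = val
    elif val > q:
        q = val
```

Second largest (with repeats) in [10, 19, 23, 6, 17, 14, 8, 6]
`q` takes the values: -inf → 10 → 19

Answer: 19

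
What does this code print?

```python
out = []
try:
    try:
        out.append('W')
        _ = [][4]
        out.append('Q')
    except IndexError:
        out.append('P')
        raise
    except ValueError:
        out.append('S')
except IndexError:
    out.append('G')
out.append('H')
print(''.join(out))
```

Execution trace: 'W' (try body) → 'P' (except IndexError) → 'G' (outer except IndexError) → 'H' (after the try/except). Output: WPGH

Answer: WPGH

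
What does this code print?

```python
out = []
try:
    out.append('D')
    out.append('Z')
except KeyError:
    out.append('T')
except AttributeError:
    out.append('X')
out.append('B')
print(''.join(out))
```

Execution trace: 'D' (try body) → 'Z' (try body, no exception) → 'B' (after the try/except). Output: DZB

Answer: DZB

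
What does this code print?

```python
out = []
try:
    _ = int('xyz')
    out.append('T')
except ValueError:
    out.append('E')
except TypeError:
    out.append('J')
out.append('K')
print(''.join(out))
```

Execution trace: 'E' (except ValueError) → 'K' (after the try/except). Output: EK

Answer: EK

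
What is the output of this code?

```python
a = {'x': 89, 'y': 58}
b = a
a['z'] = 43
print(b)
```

Key concept: dict aliasing.
Step by step:
`a = {'x': 89, 'y': 58}` → a = {'x': 89, 'y': 58}
`b = a` → b = {'x': 89, 'y': 58} (same object as a)
`a['z'] = 43` → a = {'x': 89, 'y': 58, 'z': 43} (same object as b); b = {'x': 89, 'y': 58, 'z': 43} (same object as a)
`print(b)` → prints {'x': 89, 'y': 58, 'z': 43}

Answer: {'x': 89, 'y': 58, 'z': 43}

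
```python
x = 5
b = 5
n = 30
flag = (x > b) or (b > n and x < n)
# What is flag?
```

Trace:
`x = 5` → x = 5
`b = 5` → b = 5
`n = 30` → n = 30
`flag = (x > b) or (b > n and x < n)` → flag = False
So flag = False

Answer: False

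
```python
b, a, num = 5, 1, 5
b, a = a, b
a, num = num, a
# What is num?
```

Trace:
`b, a, num = 5, 1, 5` → b = 5; a = 1; num = 5
`b, a = a, b` → b = 1; a = 5
`a, num = num, a` → a = 5; num = 5
So num = 5

Answer: 5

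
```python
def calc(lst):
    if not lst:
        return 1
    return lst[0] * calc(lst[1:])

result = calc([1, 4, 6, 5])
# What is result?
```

Product over [1, 4, 6, 5] = 1 * 4 * 6 * 5 = 120

Answer: 120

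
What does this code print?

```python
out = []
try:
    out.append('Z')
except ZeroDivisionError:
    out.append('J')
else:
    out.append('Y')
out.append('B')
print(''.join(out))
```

Execution trace: 'Z' (try body, no exception) → 'Y' (else) → 'B' (after the try/except). Output: ZYB

Answer: ZYB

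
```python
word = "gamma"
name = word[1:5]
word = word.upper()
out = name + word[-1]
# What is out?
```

Trace:
`word = "gamma"` → word = 'gamma'
`name = word[1:5]` → name = 'amma'
`word = word.upper()` → word = 'GAMMA'
`out = name + word[-1]` → out = 'ammaA'
So out = 'ammaA'

Answer: 'ammaA'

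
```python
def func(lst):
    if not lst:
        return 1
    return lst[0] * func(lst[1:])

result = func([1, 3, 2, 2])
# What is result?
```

Product over [1, 3, 2, 2] = 1 * 3 * 2 * 2 = 12

Answer: 12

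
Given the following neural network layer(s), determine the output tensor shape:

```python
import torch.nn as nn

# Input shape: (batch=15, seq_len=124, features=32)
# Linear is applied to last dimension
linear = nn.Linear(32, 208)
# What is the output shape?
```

Input: (15, 124, 32) -> Output: (15, 124, 208)

Answer: (15, 124, 208)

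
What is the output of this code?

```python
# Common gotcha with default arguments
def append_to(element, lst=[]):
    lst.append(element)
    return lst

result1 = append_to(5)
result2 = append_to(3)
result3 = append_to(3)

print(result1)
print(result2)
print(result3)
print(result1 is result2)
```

Key concept: mutable default argument gotcha.
Step by step:
`result1 = append_to(5)` → result1 = [5]
`result2 = append_to(3)` → result1 = [5, 3] (same object as result2); result2 = [5, 3] (same object as result1)
`result3 = append_to(3)` → result1 = [5, 3, 3] (same object as result2, result3); result2 = [5, 3, 3] (same object as result1, result3); result3 = [5, 3, 3] (same object as result1, result2)
`print(result1)` → prints [5, 3, 3]
`print(result2)` → prints [5, 3, 3]
`print(result3)` → prints [5, 3, 3]
`print(result1 is result2)` → prints True

Answer:
[5, 3, 3]
[5, 3, 3]
[5, 3, 3]
True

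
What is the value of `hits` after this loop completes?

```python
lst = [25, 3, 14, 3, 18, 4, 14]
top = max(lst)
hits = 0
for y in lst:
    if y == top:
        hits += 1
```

Count of max value 25 in [25, 3, 14, 3, 18, 4, 14]
`hits` takes the values: 0 → 1

Answer: 1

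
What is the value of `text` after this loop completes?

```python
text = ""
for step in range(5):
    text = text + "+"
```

Repeat '+' 5 times
`text` takes the values: "" → "+" → "++" → "+++" → "++++" → "+++++"

Answer: "+++++"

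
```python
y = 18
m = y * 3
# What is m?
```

Trace:
`y = 18` → y = 18
`m = y * 3` → m = 54
So m = 54

Answer: 54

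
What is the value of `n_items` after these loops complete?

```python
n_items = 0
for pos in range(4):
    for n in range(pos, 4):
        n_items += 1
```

Upper triangle: 4 + 3 + ... + 1
`n_items` takes the values: 0 → 1 → 2 → 3 → 4 → 5 → 6 → 7 → 8 → 9 → 10

Answer: 10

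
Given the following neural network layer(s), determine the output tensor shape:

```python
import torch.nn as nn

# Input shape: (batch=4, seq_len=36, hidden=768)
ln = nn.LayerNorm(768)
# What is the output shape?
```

Input: (4, 36, 768) -> Output: (4, 36, 768)

Answer: (4, 36, 768)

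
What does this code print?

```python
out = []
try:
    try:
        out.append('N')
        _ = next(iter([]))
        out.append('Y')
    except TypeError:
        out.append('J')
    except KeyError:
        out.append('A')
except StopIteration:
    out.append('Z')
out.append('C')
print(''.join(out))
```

Execution trace: 'N' (try body) → 'Z' (outer except StopIteration) → 'C' (after the try/except). Output: NZC

Answer: NZC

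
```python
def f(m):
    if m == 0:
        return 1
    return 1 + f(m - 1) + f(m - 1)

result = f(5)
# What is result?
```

f(m) = 1 + 2·f(m-1), f(0)=1. Closed form: (1+1)·2^5 - 1 = 63.

Answer: 63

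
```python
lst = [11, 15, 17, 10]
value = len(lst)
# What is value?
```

Trace:
`lst = [11, 15, 17, 10]` → lst = [11, 15, 17, 10]
`value = len(lst)` → value = 4
So value = 4

Answer: 4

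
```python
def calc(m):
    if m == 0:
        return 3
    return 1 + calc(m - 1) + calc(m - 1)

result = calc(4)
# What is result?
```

calc(m) = 1 + 2·calc(m-1), calc(0)=3. Closed form: (3+1)·2^4 - 1 = 63.

Answer: 63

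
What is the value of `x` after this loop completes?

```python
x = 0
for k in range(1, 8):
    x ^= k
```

XOR of 1 to 7
`x` takes the values: 0 → 1 → 3 → 0 → 4 → 1 → 7 → 0

Answer: 0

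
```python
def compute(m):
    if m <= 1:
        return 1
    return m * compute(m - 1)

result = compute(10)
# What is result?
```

compute(10) = 10 * 9 * 8 * 7 * 6 * 5 * 4 * 3 * 2 * 1 = 3628800

Answer: 3628800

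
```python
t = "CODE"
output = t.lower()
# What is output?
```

Trace:
`t = "CODE"` → t = 'CODE'
`output = t.lower()` → output = 'code'
So output = 'code'

Answer: 'code'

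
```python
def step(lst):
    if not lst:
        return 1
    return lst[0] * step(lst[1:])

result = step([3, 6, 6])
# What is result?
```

Product over [3, 6, 6] = 3 * 6 * 6 = 108

Answer: 108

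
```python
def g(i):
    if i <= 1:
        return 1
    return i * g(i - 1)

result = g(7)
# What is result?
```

g(7) = 7 * 6 * 5 * 4 * 3 * 2 * 1 = 5040

Answer: 5040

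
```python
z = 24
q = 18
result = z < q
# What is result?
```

Trace:
`z = 24` → z = 24
`q = 18` → q = 18
`result = z < q` → result = False
So result = False

Answer: False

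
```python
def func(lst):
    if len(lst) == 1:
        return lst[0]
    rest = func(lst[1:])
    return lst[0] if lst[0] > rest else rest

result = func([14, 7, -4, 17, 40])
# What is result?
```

Recursive max over [14, 7, -4, 17, 40] = 40

Answer: 40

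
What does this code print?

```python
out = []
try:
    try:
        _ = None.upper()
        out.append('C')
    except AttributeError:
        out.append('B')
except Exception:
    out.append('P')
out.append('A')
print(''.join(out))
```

Execution trace: 'B' (inner except AttributeError) → 'A' (after the try/except). Output: BA

Answer: BA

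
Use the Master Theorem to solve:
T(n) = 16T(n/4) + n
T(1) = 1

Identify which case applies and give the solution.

a=16, b=4, f(n)=n. log_4(16) = 2. Since c=1 < 2, Case 1 applies: T(n) = Θ(n^log_b(a)) = O(n^2).

Answer: O(n^2) - Case 1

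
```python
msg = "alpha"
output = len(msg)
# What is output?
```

Trace:
`msg = "alpha"` → msg = 'alpha'
`output = len(msg)` → output = 5
So output = 5

Answer: 5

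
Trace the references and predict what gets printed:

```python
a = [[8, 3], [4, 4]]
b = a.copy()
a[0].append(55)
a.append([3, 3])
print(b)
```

Key concept: shallow copy with nested lists.
Step by step:
`a = [[8, 3], [4, 4]]` → a = [[8, 3], [4, 4]]
`b = a.copy()` → b = [[8, 3], [4, 4]]
`a[0].append(55)` → a = [[8, 3, 55], [4, 4]]; b = [[8, 3, 55], [4, 4]]
`a.append([3, 3])` → a = [[8, 3, 55], [4, 4], [3, 3]]
`print(b)` → prints [[8, 3, 55], [4, 4]]

Answer: [[8, 3, 55], [4, 4]]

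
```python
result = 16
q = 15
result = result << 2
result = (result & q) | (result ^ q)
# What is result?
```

Trace:
`result = 16` → result = 16
`q = 15` → q = 15
`result = result << 2` → result = 64
`result = (result & q) | (result ^ q)` → result = 79
So result = 79

Answer: 79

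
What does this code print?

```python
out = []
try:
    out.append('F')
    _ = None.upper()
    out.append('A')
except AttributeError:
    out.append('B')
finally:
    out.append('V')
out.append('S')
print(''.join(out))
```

Execution trace: 'F' (try body) → 'B' (except AttributeError) → 'V' (finally) → 'S' (after the try/except). Output: FBVS

Answer: FBVS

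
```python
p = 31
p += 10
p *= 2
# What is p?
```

Trace:
`p = 31` → p = 31
`p += 10` → p = 41
`p *= 2` → p = 82
So p = 82

Answer: 82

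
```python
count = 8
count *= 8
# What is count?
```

Trace:
`count = 8` → count = 8
`count *= 8` → count = 64
So count = 64

Answer: 64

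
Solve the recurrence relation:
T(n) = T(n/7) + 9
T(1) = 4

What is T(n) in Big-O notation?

Each step divides n by 7 and adds 9. After log_7(n) steps we reach T(1)=4. So T(n) = 9·log_7(n) + 4 = O(log n).

Answer: O(log n)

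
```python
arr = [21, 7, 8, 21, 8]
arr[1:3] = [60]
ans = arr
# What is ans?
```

Trace:
`arr = [21, 7, 8, 21, 8]` → arr = [21, 7, 8, 21, 8]
`arr[1:3] = [60]` → arr = [21, 60, 21, 8]
`ans = arr` → ans = [21, 60, 21, 8]
So ans = [21, 60, 21, 8]

Answer: [21, 60, 21, 8]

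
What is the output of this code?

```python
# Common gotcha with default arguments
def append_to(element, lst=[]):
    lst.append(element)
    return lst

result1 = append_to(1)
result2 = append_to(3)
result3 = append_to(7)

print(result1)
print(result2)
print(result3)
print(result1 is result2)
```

Key concept: mutable default argument gotcha.
Step by step:
`result1 = append_to(1)` → result1 = [1]
`result2 = append_to(3)` → result1 = [1, 3] (same object as result2); result2 = [1, 3] (same object as result1)
`result3 = append_to(7)` → result1 = [1, 3, 7] (same object as result2, result3); result2 = [1, 3, 7] (same object as result1, result3); result3 = [1, 3, 7] (same object as result1, result2)
`print(result1)` → prints [1, 3, 7]
`print(result2)` → prints [1, 3, 7]
`print(result3)` → prints [1, 3, 7]
`print(result1 is result2)` → prints True

Answer:
[1, 3, 7]
[1, 3, 7]
[1, 3, 7]
True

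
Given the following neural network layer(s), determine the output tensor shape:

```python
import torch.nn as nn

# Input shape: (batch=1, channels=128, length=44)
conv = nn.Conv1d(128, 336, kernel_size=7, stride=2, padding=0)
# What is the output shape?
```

Input: (1, 128, 44) -> Output: (1, 336, 19)

Answer: (1, 336, 19)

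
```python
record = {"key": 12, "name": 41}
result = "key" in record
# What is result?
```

Trace:
`record = {"key": 12, "name": 41}` → record = {'key': 12, 'name': 41}
`result = "key" in record` → result = True
So result = True

Answer: True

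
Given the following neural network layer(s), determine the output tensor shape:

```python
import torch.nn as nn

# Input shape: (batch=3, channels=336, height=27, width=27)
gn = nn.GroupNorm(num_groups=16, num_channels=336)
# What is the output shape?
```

Input: (3, 336, 27, 27) -> Output: (3, 336, 27, 27)

Answer: (3, 336, 27, 27)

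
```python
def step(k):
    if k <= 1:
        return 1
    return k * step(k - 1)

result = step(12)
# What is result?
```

step(12) = 12 * 11 * 10 * 9 * 8 * 7 * 6 * 5 * 4 * 3 * 2 * 1 = 479001600

Answer: 479001600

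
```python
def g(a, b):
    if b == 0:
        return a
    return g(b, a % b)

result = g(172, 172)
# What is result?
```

g(172, 172) -> g(172, 0) -> 172

Answer: 172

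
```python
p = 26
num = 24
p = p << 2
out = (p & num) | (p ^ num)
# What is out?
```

Trace:
`p = 26` → p = 26
`num = 24` → num = 24
`p = p << 2` → p = 104
`out = (p & num) | (p ^ num)` → out = 120
So out = 120

Answer: 120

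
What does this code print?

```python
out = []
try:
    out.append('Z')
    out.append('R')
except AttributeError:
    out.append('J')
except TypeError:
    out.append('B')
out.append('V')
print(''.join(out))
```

Execution trace: 'Z' (try body) → 'R' (try body, no exception) → 'V' (after the try/except). Output: ZRV

Answer: ZRV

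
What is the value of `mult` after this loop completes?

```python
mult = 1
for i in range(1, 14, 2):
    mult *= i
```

Product of 1, 3, 5, ... up to 13
`mult` takes the values: 1 → 3 → 15 → 105 → 945 → 10395 → 135135

Answer: 135135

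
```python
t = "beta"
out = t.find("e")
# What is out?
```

Trace:
`t = "beta"` → t = 'beta'
`out = t.find("e")` → out = 1
So out = 1

Answer: 1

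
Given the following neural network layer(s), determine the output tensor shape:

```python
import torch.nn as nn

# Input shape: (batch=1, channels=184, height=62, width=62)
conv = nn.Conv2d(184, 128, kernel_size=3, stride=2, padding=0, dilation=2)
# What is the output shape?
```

Input: (1, 184, 62, 62) -> Output: (1, 128, 29, 29)

Answer: (1, 128, 29, 29)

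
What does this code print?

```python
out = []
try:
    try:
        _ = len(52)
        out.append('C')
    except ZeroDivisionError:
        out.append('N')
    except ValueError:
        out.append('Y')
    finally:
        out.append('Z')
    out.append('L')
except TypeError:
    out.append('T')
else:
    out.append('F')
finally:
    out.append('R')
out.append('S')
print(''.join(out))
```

Execution trace: 'Z' (inner finally) → 'T' (except TypeError) → 'R' (finally) → 'S' (after the try/except). Output: ZTRS

Answer: ZTRS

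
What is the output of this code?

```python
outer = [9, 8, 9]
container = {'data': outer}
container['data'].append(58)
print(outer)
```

Key concept: dict holds reference to list.
Step by step:
`outer = [9, 8, 9]` → outer = [9, 8, 9]
`container = {'data': outer}` → container = {'data': [9, 8, 9]}
`container['data'].append(58)` → outer = [9, 8, 9, 58]; container = {'data': [9, 8, 9, 58]}
`print(outer)` → prints [9, 8, 9, 58]

Answer: [9, 8, 9, 58]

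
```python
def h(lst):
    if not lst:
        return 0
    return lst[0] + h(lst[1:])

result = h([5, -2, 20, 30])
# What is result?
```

5 + (-2) + 20 + 30 + 0 = 53

Answer: 53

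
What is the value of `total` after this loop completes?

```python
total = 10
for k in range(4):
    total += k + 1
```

Start at 10, add 1 to 4 = 20
`total` takes the values: 10 → 11 → 13 → 16 → 20

Answer: 20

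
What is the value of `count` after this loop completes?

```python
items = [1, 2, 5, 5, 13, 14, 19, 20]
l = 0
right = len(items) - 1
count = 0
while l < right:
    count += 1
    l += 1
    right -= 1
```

Iterations until pointers meet (list length 8)
`count` takes the values: 0 → 1 → 2 → 3 → 4

Answer: 4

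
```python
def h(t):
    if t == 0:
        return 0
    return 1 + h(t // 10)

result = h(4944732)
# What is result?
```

Count of digits of 4944732: 7

Answer: 7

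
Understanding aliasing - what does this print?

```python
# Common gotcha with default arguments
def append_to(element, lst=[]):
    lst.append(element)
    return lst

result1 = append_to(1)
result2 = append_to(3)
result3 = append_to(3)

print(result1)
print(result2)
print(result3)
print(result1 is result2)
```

Key concept: mutable default argument gotcha.
Step by step:
`result1 = append_to(1)` → result1 = [1]
`result2 = append_to(3)` → result1 = [1, 3] (same object as result2); result2 = [1, 3] (same object as result1)
`result3 = append_to(3)` → result1 = [1, 3, 3] (same object as result2, result3); result2 = [1, 3, 3] (same object as result1, result3); result3 = [1, 3, 3] (same object as result1, result2)
`print(result1)` → prints [1, 3, 3]
`print(result2)` → prints [1, 3, 3]
`print(result3)` → prints [1, 3, 3]
`print(result1 is result2)` → prints True

Answer:
[1, 3, 3]
[1, 3, 3]
[1, 3, 3]
True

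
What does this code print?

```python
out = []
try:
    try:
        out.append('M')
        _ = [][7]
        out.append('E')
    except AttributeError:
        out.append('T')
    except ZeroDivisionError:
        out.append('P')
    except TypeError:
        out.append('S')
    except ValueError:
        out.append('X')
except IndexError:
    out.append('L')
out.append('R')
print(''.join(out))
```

Execution trace: 'M' (try body) → 'L' (outer except IndexError) → 'R' (after the try/except). Output: MLR

Answer: MLR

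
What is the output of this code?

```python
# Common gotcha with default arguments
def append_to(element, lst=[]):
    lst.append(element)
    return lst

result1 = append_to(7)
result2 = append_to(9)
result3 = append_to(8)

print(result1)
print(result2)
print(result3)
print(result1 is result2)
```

Key concept: mutable default argument gotcha.
Step by step:
`result1 = append_to(7)` → result1 = [7]
`result2 = append_to(9)` → result1 = [7, 9] (same object as result2); result2 = [7, 9] (same object as result1)
`result3 = append_to(8)` → result1 = [7, 9, 8] (same object as result2, result3); result2 = [7, 9, 8] (same object as result1, result3); result3 = [7, 9, 8] (same object as result1, result2)
`print(result1)` → prints [7, 9, 8]
`print(result2)` → prints [7, 9, 8]
`print(result3)` → prints [7, 9, 8]
`print(result1 is result2)` → prints True

Answer:
[7, 9, 8]
[7, 9, 8]
[7, 9, 8]
True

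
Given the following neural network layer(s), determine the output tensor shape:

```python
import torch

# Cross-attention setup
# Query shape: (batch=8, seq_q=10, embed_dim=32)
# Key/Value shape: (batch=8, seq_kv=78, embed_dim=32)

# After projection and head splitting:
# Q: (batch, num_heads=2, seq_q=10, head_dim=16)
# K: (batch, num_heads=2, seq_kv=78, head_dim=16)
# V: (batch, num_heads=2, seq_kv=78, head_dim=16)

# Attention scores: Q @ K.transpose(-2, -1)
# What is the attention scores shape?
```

Input: (8, 10, 32) -> Output: (8, 2, 10, 78)

Answer: (8, 2, 10, 78)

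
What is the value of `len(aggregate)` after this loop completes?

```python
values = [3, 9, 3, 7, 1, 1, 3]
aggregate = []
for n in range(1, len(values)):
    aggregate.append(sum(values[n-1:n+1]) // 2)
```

Number of 2-element averages
`aggregate` takes the values: [] → [6] → [6, 6] → [6, 6, 5] → [6, 6, 5, 4] → [6, 6, 5, 4, 1] → [6, 6, 5, 4, 1, 2]
So `len(aggregate)` = 6

Answer: 6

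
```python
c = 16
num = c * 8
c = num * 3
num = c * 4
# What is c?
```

Trace:
`c = 16` → c = 16
`num = c * 8` → num = 128
`c = num * 3` → c = 384
`num = c * 4` → num = 1536
So c = 384

Answer: 384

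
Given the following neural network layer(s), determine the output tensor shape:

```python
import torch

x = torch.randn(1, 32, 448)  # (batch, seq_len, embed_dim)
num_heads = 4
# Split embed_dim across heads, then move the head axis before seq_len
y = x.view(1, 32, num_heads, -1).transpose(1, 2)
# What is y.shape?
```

Input: (1, 32, 448) -> head_dim = 448 // 4 = 112; after view: (1, 32, 4, 112) -> after transpose(1, 2): (1, 4, 32, 112) -> Output: (1, 4, 32, 112)

Answer: (1, 4, 32, 112)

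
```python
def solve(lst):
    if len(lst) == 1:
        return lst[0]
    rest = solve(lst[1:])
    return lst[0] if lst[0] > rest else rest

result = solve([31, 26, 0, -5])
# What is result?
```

Recursive max over [31, 26, 0, -5] = 31

Answer: 31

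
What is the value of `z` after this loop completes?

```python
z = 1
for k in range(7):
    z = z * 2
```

Multiply by 2, 7 times: 1 * 2^7 = 128
`z` takes the values: 1 → 2 → 4 → 8 → 16 → 32 → 64 → 128

Answer: 128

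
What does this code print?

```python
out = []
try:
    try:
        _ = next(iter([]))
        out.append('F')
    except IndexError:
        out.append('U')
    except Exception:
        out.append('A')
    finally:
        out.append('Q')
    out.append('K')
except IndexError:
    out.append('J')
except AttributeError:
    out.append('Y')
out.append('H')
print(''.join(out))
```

Execution trace: 'A' (inner except Exception) → 'Q' (inner finally) → 'K' (try body, no exception) → 'H' (after the try/except). Output: AQKH

Answer: AQKH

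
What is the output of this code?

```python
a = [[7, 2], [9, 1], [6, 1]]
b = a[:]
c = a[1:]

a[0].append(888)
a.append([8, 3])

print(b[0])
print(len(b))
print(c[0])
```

Key concept: slice with nested mutation.
Step by step:
`a = [[7, 2], [9, 1], [6, 1]]` → a = [[7, 2], [9, 1], [6, 1]]
`b = a[:]` → b = [[7, 2], [9, 1], [6, 1]]
`c = a[1:]` → c = [[9, 1], [6, 1]]
`a[0].append(888)` → a = [[7, 2, 888], [9, 1], [6, 1]]; b = [[7, 2, 888], [9, 1], [6, 1]]
`a.append([8, 3])` → a = [[7, 2, 888], [9, 1], [6, 1], [8, 3]]
`print(b[0])` → prints [7, 2, 888]
`print(len(b))` → prints 3
`print(c[0])` → prints [9, 1]

Answer:
[7, 2, 888]
3
[9, 1]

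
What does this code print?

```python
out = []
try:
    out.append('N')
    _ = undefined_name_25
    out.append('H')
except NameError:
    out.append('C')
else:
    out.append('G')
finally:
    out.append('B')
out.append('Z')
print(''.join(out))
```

Execution trace: 'N' (try body) → 'C' (except NameError) → 'B' (finally) → 'Z' (after the try/except). Output: NCBZ

Answer: NCBZ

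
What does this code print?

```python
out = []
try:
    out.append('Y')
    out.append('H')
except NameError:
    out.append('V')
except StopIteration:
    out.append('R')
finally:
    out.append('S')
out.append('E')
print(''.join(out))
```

Execution trace: 'Y' (try body) → 'H' (try body, no exception) → 'S' (finally) → 'E' (after the try/except). Output: YHSE

Answer: YHSE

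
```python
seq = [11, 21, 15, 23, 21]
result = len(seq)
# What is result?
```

Trace:
`seq = [11, 21, 15, 23, 21]` → seq = [11, 21, 15, 23, 21]
`result = len(seq)` → result = 5
So result = 5

Answer: 5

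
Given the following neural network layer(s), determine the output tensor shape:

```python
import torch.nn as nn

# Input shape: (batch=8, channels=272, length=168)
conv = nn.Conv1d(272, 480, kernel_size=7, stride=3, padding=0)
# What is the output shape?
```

Input: (8, 272, 168) -> Output: (8, 480, 54)

Answer: (8, 480, 54)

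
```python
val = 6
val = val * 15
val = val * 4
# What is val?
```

Trace:
`val = 6` → val = 6
`val = val * 15` → val = 90
`val = val * 4` → val = 360
So val = 360

Answer: 360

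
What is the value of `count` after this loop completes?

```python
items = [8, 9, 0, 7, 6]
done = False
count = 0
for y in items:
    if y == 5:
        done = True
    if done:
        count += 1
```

Count elements after first 5 in [8, 9, 0, 7, 6]
`count` takes the values: 0

Answer: 0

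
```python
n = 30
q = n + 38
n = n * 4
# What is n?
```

Trace:
`n = 30` → n = 30
`q = n + 38` → q = 68
`n = n * 4` → n = 120
So n = 120

Answer: 120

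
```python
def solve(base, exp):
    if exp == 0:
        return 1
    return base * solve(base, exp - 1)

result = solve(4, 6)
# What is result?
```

solve(4, 6) = 4 * 4 * 4 * 4 * 4 * 4 = 4096

Answer: 4096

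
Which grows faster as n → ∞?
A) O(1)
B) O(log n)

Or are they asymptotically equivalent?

O(1) vs O(log n): Higher order terms dominate.

Answer: B) O(log n) grows faster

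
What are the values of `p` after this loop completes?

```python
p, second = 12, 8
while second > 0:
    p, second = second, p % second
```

GCD of 12 and 8
`p` takes the values: 12 → 8 → 4

Answer: 4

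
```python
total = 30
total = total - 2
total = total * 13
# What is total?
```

Trace:
`total = 30` → total = 30
`total = total - 2` → total = 28
`total = total * 13` → total = 364
So total = 364

Answer: 364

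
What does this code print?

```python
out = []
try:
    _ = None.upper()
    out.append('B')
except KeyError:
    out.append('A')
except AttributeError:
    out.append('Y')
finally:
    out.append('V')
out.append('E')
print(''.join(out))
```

Execution trace: 'Y' (except AttributeError) → 'V' (finally) → 'E' (after the try/except). Output: YVE

Answer: YVE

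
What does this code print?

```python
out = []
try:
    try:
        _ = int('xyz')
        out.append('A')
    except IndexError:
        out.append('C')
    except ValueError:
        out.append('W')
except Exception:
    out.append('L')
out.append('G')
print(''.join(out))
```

Execution trace: 'W' (inner except ValueError) → 'G' (after the try/except). Output: WG

Answer: WG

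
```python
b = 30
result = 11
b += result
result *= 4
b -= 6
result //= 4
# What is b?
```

Trace:
`b = 30` → b = 30
`result = 11` → result = 11
`b += result` → b = 41
`result *= 4` → result = 44
`b -= 6` → b = 35
`result //= 4` → result = 11
So b = 35

Answer: 35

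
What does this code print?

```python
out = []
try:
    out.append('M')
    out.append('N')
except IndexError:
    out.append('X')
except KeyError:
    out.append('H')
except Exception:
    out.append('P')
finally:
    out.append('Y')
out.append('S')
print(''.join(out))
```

Execution trace: 'M' (try body) → 'N' (try body, no exception) → 'Y' (finally) → 'S' (after the try/except). Output: MNYS

Answer: MNYS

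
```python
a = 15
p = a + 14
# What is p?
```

Trace:
`a = 15` → a = 15
`p = a + 14` → p = 29
So p = 29

Answer: 29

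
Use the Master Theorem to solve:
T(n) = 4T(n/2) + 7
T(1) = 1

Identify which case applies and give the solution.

a=4, b=2, f(n)=7. log_2(4) = 2. Since c=0 < 2, Case 1 applies: T(n) = Θ(n^log_b(a)) = O(n^2).

Answer: O(n^2) - Case 1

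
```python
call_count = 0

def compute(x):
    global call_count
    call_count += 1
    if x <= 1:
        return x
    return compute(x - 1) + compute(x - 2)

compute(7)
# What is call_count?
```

Calls(x) = 1 + Calls(x-1) + Calls(x-2); Calls(0)=Calls(1)=1. For x=7 this gives 41.

Answer: 41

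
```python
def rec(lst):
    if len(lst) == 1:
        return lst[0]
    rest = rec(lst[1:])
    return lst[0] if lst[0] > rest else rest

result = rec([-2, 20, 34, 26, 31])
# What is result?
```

Recursive max over [-2, 20, 34, 26, 31] = 34

Answer: 34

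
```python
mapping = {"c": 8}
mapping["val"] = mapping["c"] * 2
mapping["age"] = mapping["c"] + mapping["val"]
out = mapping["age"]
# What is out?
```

Trace:
`mapping = {"c": 8}` → mapping = {'c': 8}
`mapping["val"] = mapping["c"] * 2` → mapping = {'c': 8, 'val': 16}
`mapping["age"] = mapping["c"] + mapping["val"]` → mapping = {'c': 8, 'val': 16, 'age': 24}
`out = mapping["age"]` → out = 24
So out = 24

Answer: 24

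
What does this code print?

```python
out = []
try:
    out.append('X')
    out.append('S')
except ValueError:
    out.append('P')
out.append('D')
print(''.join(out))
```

Execution trace: 'X' (try body) → 'S' (try body, no exception) → 'D' (after the try/except). Output: XSD

Answer: XSD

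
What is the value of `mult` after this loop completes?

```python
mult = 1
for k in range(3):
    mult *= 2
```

2^3 = 8
`mult` takes the values: 1 → 2 → 4 → 8

Answer: 8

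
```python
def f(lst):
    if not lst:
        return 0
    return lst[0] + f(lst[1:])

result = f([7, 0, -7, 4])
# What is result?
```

7 + 0 + (-7) + 4 + 0 = 4

Answer: 4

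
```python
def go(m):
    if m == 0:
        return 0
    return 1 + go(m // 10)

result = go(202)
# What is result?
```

Count of digits of 202: 3

Answer: 3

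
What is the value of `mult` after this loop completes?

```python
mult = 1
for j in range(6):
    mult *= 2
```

2^6 = 64
`mult` takes the values: 1 → 2 → 4 → 8 → 16 → 32 → 64

Answer: 64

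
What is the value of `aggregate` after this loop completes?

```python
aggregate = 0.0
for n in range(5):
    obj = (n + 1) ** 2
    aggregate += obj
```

Sum of squared losses 1² + 2² + ... + 5²
`aggregate` takes the values: 0.0 → 1.0 → 5.0 → 14.0 → 30.0 → 55.0

Answer: 55.0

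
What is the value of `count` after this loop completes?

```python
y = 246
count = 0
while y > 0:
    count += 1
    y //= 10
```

Count digits by repeated division by 10
`count` takes the values: 0 → 1 → 2 → 3

Answer: 3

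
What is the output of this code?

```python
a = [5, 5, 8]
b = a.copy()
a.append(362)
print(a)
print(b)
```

Key concept: list.copy() creates independent copy.
Step by step:
`a = [5, 5, 8]` → a = [5, 5, 8]
`b = a.copy()` → b = [5, 5, 8]
`a.append(362)` → a = [5, 5, 8, 362]
`print(a)` → prints [5, 5, 8, 362]
`print(b)` → prints [5, 5, 8]

Answer:
[5, 5, 8, 362]
[5, 5, 8]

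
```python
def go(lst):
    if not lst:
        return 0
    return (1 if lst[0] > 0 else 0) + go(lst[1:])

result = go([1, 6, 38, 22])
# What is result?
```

Count of positive elements in [1, 6, 38, 22] = 4

Answer: 4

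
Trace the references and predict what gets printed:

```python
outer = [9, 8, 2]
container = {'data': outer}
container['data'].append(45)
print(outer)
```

Key concept: dict holds reference to list.
Step by step:
`outer = [9, 8, 2]` → outer = [9, 8, 2]
`container = {'data': outer}` → container = {'data': [9, 8, 2]}
`container['data'].append(45)` → outer = [9, 8, 2, 45]; container = {'data': [9, 8, 2, 45]}
`print(outer)` → prints [9, 8, 2, 45]

Answer: [9, 8, 2, 45]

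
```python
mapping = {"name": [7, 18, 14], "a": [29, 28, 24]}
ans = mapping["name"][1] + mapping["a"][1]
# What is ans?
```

Trace:
`mapping = {"name": [7, 18, 14], "a": [29, 28, 24]}` → mapping = {'name': [7, 18, 14], 'a': [29, 28, 24]}
`ans = mapping["name"][1] + mapping["a"][1]` → ans = 46
So ans = 46

Answer: 46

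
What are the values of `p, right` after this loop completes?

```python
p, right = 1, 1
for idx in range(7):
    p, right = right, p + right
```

Fibonacci: after 7 iterations
`p, right` takes the values: (1, 1) → (1, 2) → (2, 3) → (3, 5) → (5, 8) → (8, 13) → (13, 21) → (21, 34)

Answer: 21, 34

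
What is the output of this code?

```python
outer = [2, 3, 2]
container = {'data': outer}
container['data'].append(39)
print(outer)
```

Key concept: dict holds reference to list.
Step by step:
`outer = [2, 3, 2]` → outer = [2, 3, 2]
`container = {'data': outer}` → container = {'data': [2, 3, 2]}
`container['data'].append(39)` → outer = [2, 3, 2, 39]; container = {'data': [2, 3, 2, 39]}
`print(outer)` → prints [2, 3, 2, 39]

Answer: [2, 3, 2, 39]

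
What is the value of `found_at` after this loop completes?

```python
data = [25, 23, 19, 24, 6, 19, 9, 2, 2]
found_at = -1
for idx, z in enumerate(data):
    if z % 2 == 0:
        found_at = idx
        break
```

First even number index in [25, 23, 19, 24, 6, 19, 9, 2, 2]
`found_at` takes the values: -1 → 3

Answer: 3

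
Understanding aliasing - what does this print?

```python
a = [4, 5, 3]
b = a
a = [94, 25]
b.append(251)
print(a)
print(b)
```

Key concept: rebinding vs mutation: a is rebound to a new list, b still points at the original.
Step by step:
`a = [4, 5, 3]` → a = [4, 5, 3]
`b = a` → b = [4, 5, 3] (same object as a)
`a = [94, 25]` → a = [94, 25]
`b.append(251)` → b = [4, 5, 3, 251]
`print(a)` → prints [94, 25]
`print(b)` → prints [4, 5, 3, 251]

Answer:
[94, 25]
[4, 5, 3, 251]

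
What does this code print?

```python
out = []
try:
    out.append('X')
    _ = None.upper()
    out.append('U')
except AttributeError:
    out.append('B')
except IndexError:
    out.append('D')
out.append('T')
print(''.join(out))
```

Execution trace: 'X' (try body) → 'B' (except AttributeError) → 'T' (after the try/except). Output: XBT

Answer: XBT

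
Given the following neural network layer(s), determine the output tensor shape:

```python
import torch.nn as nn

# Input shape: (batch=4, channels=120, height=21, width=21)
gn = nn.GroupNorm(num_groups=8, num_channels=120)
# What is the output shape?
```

Input: (4, 120, 21, 21) -> Output: (4, 120, 21, 21)

Answer: (4, 120, 21, 21)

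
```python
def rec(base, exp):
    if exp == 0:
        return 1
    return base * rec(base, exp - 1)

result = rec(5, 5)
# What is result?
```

rec(5, 5) = 5 * 5 * 5 * 5 * 5 = 3125

Answer: 3125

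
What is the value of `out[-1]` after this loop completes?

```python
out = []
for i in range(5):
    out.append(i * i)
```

Last element of squares 0 to 4
`out` takes the values: [] → [0] → [0, 1] → [0, 1, 4] → [0, 1, 4, 9] → [0, 1, 4, 9, 16]
So `out[-1]` = 16

Answer: 16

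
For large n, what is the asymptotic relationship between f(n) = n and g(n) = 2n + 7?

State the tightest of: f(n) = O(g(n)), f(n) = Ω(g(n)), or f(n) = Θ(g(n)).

n vs 2n + 7: f(n) = Θ(g(n)) — they are asymptotically equivalent (constant factors don't affect Θ).

Answer: f(n) = Θ(g(n)) — they are asymptotically equivalent (constant factors don't affect Θ).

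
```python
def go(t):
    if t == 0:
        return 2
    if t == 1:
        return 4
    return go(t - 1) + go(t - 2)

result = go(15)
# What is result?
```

Build up from base cases: go(0)=2, go(1)=4, go(2)=6, go(3)=10, go(4)=16, go(5)=26, go(6)=42, ..., go(15)=3194

Answer: 3194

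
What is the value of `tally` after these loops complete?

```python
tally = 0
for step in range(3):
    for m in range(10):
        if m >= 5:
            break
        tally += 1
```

Inner breaks at 5, outer runs 3 times
`tally` takes the values: 0 → 1 → 2 → 3 → 4 → 5 → 6 → 7 → 8 → 9 → 10 → 11 → 12 → 13 → 14 → 15

Answer: 15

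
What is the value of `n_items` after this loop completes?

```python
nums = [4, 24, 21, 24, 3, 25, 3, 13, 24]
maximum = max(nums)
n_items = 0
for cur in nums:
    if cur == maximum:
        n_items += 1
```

Count of max value 25 in [4, 24, 21, 24, 3, 25, 3, 13, 24]
`n_items` takes the values: 0 → 1

Answer: 1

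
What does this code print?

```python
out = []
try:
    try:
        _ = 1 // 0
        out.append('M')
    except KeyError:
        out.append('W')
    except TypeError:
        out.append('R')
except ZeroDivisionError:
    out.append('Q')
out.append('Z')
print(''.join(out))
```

Execution trace: 'Q' (outer except ZeroDivisionError) → 'Z' (after the try/except). Output: QZ

Answer: QZ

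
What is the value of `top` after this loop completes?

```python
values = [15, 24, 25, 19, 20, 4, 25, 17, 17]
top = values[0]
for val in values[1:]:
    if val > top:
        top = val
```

Maximum of [15, 24, 25, 19, 20, 4, 25, 17, 17]
`top` takes the values: 15 → 24 → 25

Answer: 25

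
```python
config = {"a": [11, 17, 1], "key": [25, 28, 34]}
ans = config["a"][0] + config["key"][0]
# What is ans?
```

Trace:
`config = {"a": [11, 17, 1], "key": [25, 28, 34]}` → config = {'a': [11, 17, 1], 'key': [25, 28, 34]}
`ans = config["a"][0] + config["key"][0]` → ans = 36
So ans = 36

Answer: 36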